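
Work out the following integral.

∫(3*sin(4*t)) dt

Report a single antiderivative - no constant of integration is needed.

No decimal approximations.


Answer: -3*cos(4*t)/4.


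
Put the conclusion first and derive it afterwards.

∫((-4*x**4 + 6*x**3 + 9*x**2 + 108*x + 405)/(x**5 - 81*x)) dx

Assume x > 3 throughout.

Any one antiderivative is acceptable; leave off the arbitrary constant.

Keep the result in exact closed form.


The answer is -5*log(x) + 2*log(x - 3) - log(x + 3) - atan(x/3).
Step 1. Decompose ∫((-4*x**4 + 6*x**3 + 9*x**2 + 108*x + 405)/(x**5 - 81*x)) dx by partial fractions, (-4*x**4 + 6*x**3 + 9*x**2 + 108*x + 405)/(x**5 - 81*x) = -3/(x**2 + 9) - 1/(x + 3) + 2/(x - 3) - 5/x: now ∫(-5/x) dx + ∫(2/(x - 3)) dx + ∫(-1/(x + 3)) dx + ∫(-3/(x**2 + 9)) dx.
Step 2. Evaluate the standard form [assuming x > 3]: now 2*log(x - 3) + ∫(-5/x) dx + ∫(-1/(x + 3)) dx + ∫(-3/(x**2 + 9)) dx.
Step 3. Evaluate the standard form [assuming x > -3]: now 2*log(x - 3) - log(x + 3) + ∫(-5/x) dx + ∫(-3/(x**2 + 9)) dx.
Step 4. Evaluate the standard form [assuming x > 0]: now -5*log(x) + 2*log(x - 3) - log(x + 3) + ∫(-3/(x**2 + 9)) dx.
Step 5. Evaluate the standard form: now -5*log(x) + 2*log(x - 3) - log(x + 3) - atan(x/3).
Answer: -5*log(x) + 2*log(x - 3) - log(x + 3) - atan(x/3).


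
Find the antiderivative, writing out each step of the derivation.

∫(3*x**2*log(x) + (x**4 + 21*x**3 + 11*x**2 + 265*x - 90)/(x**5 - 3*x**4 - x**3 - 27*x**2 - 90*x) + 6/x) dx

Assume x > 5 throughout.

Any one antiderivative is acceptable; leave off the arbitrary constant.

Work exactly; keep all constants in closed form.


Step 1. Rewrite: now ∫(6/x) dx + ∫(3*x**2*log(x)) dx + ∫((x**4 + 21*x**3 + 11*x**2 + 265*x - 90)/(x**5 - 3*x**4 - x**3 - 27*x**2 - 90*x)) dx.
Step 2. Evaluate the standard form [assuming x > 0]: now 6*log(x) + ∫(3*x**2*log(x)) dx + ∫((x**4 + 21*x**3 + 11*x**2 + 265*x - 90)/(x**5 - 3*x**4 - x**3 - 27*x**2 - 90*x)) dx.
Step 3. Decompose ∫((x**4 + 21*x**3 + 11*x**2 + 265*x - 90)/(x**5 - 3*x**4 - x**3 - 27*x**2 - 90*x)) dx by partial fractions, (x**4 + 21*x**3 + 11*x**2 + 265*x - 90)/(x**5 - 3*x**4 - x**3 - 27*x**2 - 90*x) = -4/(x**2 + 9) - 4/(x + 2) + 4/(x - 5) + 1/x: now 6*log(x) + ∫(1/x) dx + ∫(3*x**2*log(x)) dx + ∫(4/(x - 5)) dx + ∫(-4/(x + 2)) dx + ∫(-4/(x**2 + 9)) dx.
Step 4. Evaluate the standard form [assuming x > -2]: now 6*log(x) - 4*log(x + 2) + ∫(1/x) dx + ∫(3*x**2*log(x)) dx + ∫(4/(x - 5)) dx + ∫(-4/(x**2 + 9)) dx.
Step 5. Evaluate the standard form [assuming x > 5]: now 6*log(x) + 4*log(x - 5) - 4*log(x + 2) + ∫(1/x) dx + ∫(3*x**2*log(x)) dx + ∫(-4/(x**2 + 9)) dx.
Step 6. Evaluate the standard form [assuming x > 0]: now 7*log(x) + 4*log(x - 5) - 4*log(x + 2) + ∫(3*x**2*log(x)) dx + ∫(-4/(x**2 + 9)) dx.
Step 7. Evaluate the standard form: now 7*log(x) + 4*log(x - 5) - 4*log(x + 2) - 4*atan(x/3)/3 + ∫(3*x**2*log(x)) dx.
Step 8. Integrate ∫(3*x**2*log(x)) dx by parts with u = log(x), dv = (3*x**2) dx, so v = x**3 [assuming x > 0]: now x**3*log(x) + 7*log(x) + 4*log(x - 5) - 4*log(x + 2) - 4*atan(x/3)/3 + ∫(-x**2) dx.
Step 9. Evaluate the standard form: now x**3*log(x) - x**3/3 + 7*log(x) + 4*log(x - 5) - 4*log(x + 2) - 4*atan(x/3)/3.
Answer: x**3*log(x) - x**3/3 + 7*log(x) + 4*log(x - 5) - 4*log(x + 2) - 4*atan(x/3)/3.


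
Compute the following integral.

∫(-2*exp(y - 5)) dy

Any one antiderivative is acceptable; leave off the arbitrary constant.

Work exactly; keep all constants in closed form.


Answer: -2*exp(y - 5).


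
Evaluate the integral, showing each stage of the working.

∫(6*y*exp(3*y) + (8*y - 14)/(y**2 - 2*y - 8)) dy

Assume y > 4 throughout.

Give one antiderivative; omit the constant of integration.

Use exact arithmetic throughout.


Step 1. Rewrite: now ∫(6*y*exp(3*y)) dy + ∫((8*y - 14)/(y**2 - 2*y - 8)) dy.
Step 2. Integrate ∫(6*y*exp(3*y)) dy by parts with u = y, dv = (6*exp(3*y)) dy, so v = 2*exp(3*y): now 2*y*exp(3*y) + ∫((8*y - 14)/(y**2 - 2*y - 8)) dy + ∫(-2*exp(3*y)) dy.
Step 3. Evaluate the standard form: now 2*y*exp(3*y) - 2*exp(3*y)/3 + ∫((8*y - 14)/(y**2 - 2*y - 8)) dy.
Step 4. Decompose ∫((8*y - 14)/(y**2 - 2*y - 8)) dy by partial fractions, (8*y - 14)/(y**2 - 2*y - 8) = 5/(y + 2) + 3/(y - 4): now 2*y*exp(3*y) - 2*exp(3*y)/3 + ∫(3/(y - 4)) dy + ∫(5/(y + 2)) dy.
Step 5. Evaluate the standard form [assuming y > 4]: now 2*y*exp(3*y) - 2*exp(3*y)/3 + 3*log(y - 4) + ∫(5/(y + 2)) dy.
Step 6. Evaluate the standard form [assuming y > -2]: now 2*y*exp(3*y) - 2*exp(3*y)/3 + 3*log(y - 4) + 5*log(y + 2).
Answer: 2*y*exp(3*y) - 2*exp(3*y)/3 + 3*log(y - 4) + 5*log(y + 2).


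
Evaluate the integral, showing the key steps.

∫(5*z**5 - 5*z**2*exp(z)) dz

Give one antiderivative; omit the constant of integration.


Step 1. Rewrite: now ∫(5*z**5) dz + ∫(-5*z**2*exp(z)) dz.
Step 2. Integrate ∫(-5*z**2*exp(z)) dz by parts with u = z**2, dv = (-5*exp(z)) dz, so v = -5*exp(z): now -5*z**2*exp(z) + ∫(5*z**5) dz + ∫(10*z*exp(z)) dz.
Step 3. Integrate ∫(10*z*exp(z)) dz by parts with u = z, dv = (10*exp(z)) dz, so v = 10*exp(z): now -5*z**2*exp(z) + 10*z*exp(z) + ∫(5*z**5) dz + ∫(-10*exp(z)) dz.
Step 4. Evaluate the standard form: now -5*z**2*exp(z) + 10*z*exp(z) - 10*exp(z) + ∫(5*z**5) dz.
Step 5. Evaluate the standard form: now 5*z**6/6 - 5*z**2*exp(z) + 10*z*exp(z) - 10*exp(z).
Answer: 5*z**6/6 - 5*z**2*exp(z) + 10*z*exp(z) - 10*exp(z).


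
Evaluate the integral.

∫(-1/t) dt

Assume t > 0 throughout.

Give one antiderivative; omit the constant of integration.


Answer: -log(t).


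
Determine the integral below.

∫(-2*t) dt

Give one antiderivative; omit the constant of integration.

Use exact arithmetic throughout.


Answer: -t**2.


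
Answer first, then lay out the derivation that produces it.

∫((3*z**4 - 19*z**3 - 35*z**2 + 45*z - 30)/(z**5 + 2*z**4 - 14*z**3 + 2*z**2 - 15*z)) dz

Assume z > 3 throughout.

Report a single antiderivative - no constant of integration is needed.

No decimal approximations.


The answer is 2*log(z) - 2*log(z - 3) + 3*log(z + 5) - 4*atan(z).
Step 1. Decompose ∫((3*z**4 - 19*z**3 - 35*z**2 + 45*z - 30)/(z**5 + 2*z**4 - 14*z**3 + 2*z**2 - 15*z)) dz by partial fractions, (3*z**4 - 19*z**3 - 35*z**2 + 45*z - 30)/(z**5 + 2*z**4 - 14*z**3 + 2*z**2 - 15*z) = -4/(z**2 + 1) + 3/(z + 5) - 2/(z - 3) + 2/z: now ∫(2/z) dz + ∫(-2/(z - 3)) dz + ∫(3/(z + 5)) dz + ∫(-4/(z**2 + 1)) dz.
Step 2. Evaluate the standard form [assuming z > 0]: now 2*log(z) + ∫(-2/(z - 3)) dz + ∫(3/(z + 5)) dz + ∫(-4/(z**2 + 1)) dz.
Step 3. Evaluate the standard form [assuming z > 3]: now 2*log(z) - 2*log(z - 3) + ∫(3/(z + 5)) dz + ∫(-4/(z**2 + 1)) dz.
Step 4. Evaluate the standard form [assuming z > -5]: now 2*log(z) - 2*log(z - 3) + 3*log(z + 5) + ∫(-4/(z**2 + 1)) dz.
Step 5. Evaluate the standard form: now 2*log(z) - 2*log(z - 3) + 3*log(z + 5) - 4*atan(z).
Answer: 2*log(z) - 2*log(z - 3) + 3*log(z + 5) - 4*atan(z).


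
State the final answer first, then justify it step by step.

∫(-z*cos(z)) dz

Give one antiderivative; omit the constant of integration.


The answer is -z*sin(z) - cos(z).
Step 1. Integrate ∫(-z*cos(z)) dz by parts with u = z, dv = (-cos(z)) dz, so v = -sin(z): now -z*sin(z) + ∫(sin(z)) dz.
Step 2. Evaluate the standard form: now -z*sin(z) - cos(z).
Answer: -z*sin(z) - cos(z).


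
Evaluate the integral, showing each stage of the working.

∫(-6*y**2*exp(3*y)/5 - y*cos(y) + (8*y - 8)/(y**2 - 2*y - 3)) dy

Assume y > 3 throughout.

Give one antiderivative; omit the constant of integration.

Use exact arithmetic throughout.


Step 1. Rewrite: now ∫(-y*cos(y)) dy + ∫(-6*y**2*exp(3*y)/5) dy + ∫((8*y - 8)/(y**2 - 2*y - 3)) dy.
Step 2. Integrate ∫(-6*y**2*exp(3*y)/5) dy by parts with u = y**2, dv = (-6*exp(3*y)/5) dy, so v = -2*exp(3*y)/5: now -2*y**2*exp(3*y)/5 + ∫(4*y*exp(3*y)/5) dy + ∫(-y*cos(y)) dy + ∫((8*y - 8)/(y**2 - 2*y - 3)) dy.
Step 3. Integrate ∫(4*y*exp(3*y)/5) dy by parts with u = y, dv = (4*exp(3*y)/5) dy, so v = 4*exp(3*y)/15: now -2*y**2*exp(3*y)/5 + 4*y*exp(3*y)/15 + ∫(-y*cos(y)) dy + ∫((8*y - 8)/(y**2 - 2*y - 3)) dy + ∫(-4*exp(3*y)/15) dy.
Step 4. Evaluate the standard form: now -2*y**2*exp(3*y)/5 + 4*y*exp(3*y)/15 - 4*exp(3*y)/45 + ∫(-y*cos(y)) dy + ∫((8*y - 8)/(y**2 - 2*y - 3)) dy.
Step 5. Integrate ∫(-y*cos(y)) dy by parts with u = y, dv = (-cos(y)) dy, so v = -sin(y): now -2*y**2*exp(3*y)/5 + 4*y*exp(3*y)/15 - y*sin(y) - 4*exp(3*y)/45 + ∫((8*y - 8)/(y**2 - 2*y - 3)) dy + ∫(sin(y)) dy.
Step 6. Evaluate the standard form: now -2*y**2*exp(3*y)/5 + 4*y*exp(3*y)/15 - y*sin(y) - 4*exp(3*y)/45 - cos(y) + ∫((8*y - 8)/(y**2 - 2*y - 3)) dy.
Step 7. Decompose ∫((8*y - 8)/(y**2 - 2*y - 3)) dy by partial fractions, (8*y - 8)/(y**2 - 2*y - 3) = 4/(y + 1) + 4/(y - 3): now -2*y**2*exp(3*y)/5 + 4*y*exp(3*y)/15 - y*sin(y) - 4*exp(3*y)/45 - cos(y) + ∫(4/(y - 3)) dy + ∫(4/(y + 1)) dy.
Step 8. Evaluate the standard form [assuming y > 3]: now -2*y**2*exp(3*y)/5 + 4*y*exp(3*y)/15 - y*sin(y) - 4*exp(3*y)/45 + 4*log(y - 3) - cos(y) + ∫(4/(y + 1)) dy.
Step 9. Evaluate the standard form [assuming y > -1]: now -2*y**2*exp(3*y)/5 + 4*y*exp(3*y)/15 - y*sin(y) - 4*exp(3*y)/45 + 4*log(y - 3) + 4*log(y + 1) - cos(y).
Answer: -2*y**2*exp(3*y)/5 + 4*y*exp(3*y)/15 - y*sin(y) - 4*exp(3*y)/45 + 4*log(y - 3) + 4*log(y + 1) - cos(y).


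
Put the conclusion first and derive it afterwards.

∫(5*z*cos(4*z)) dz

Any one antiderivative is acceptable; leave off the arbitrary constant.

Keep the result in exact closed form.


The answer is 5*z*sin(4*z)/4 + 5*cos(4*z)/16.
Step 1. Integrate ∫(5*z*cos(4*z)) dz by parts with u = z, dv = (5*cos(4*z)) dz, so v = 5*sin(4*z)/4: now 5*z*sin(4*z)/4 + ∫(-5*sin(4*z)/4) dz.
Step 2. Evaluate the standard form: now 5*z*sin(4*z)/4 + 5*cos(4*z)/16.
Answer: 5*z*sin(4*z)/4 + 5*cos(4*z)/16.


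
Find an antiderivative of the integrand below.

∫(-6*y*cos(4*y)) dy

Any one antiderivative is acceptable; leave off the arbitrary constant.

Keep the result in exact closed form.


Answer: -3*y*sin(4*y)/2 - 3*cos(4*y)/8.


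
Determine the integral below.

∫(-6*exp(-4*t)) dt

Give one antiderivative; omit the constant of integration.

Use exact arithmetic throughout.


Answer: 3*exp(-4*t)/2.


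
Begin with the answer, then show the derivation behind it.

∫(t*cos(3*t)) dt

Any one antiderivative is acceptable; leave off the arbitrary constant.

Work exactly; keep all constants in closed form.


The answer is t*sin(3*t)/3 + cos(3*t)/9.
Step 1. Integrate ∫(t*cos(3*t)) dt by parts with u = t, dv = (cos(3*t)) dt, so v = sin(3*t)/3: now t*sin(3*t)/3 + ∫(-sin(3*t)/3) dt.
Step 2. Evaluate the standard form: now t*sin(3*t)/3 + cos(3*t)/9.
Answer: t*sin(3*t)/3 + cos(3*t)/9.


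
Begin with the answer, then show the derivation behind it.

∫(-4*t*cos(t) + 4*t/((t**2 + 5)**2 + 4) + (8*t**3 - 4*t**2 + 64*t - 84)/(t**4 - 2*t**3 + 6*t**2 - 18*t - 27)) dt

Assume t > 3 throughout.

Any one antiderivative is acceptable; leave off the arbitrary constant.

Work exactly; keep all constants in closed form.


The answer is -4*t*sin(t) + 4*log(t - 3) + 4*log(t + 1) - 4*cos(t) + 4*atan(t/3)/3 + atan(t**2/2 + 5/2).
Step 1. Rewrite: now ∫(4*t/((t**2 + 5)**2 + 4)) dt + ∫(-4*t*cos(t)) dt + ∫((8*t**3 - 4*t**2 + 64*t - 84)/(t**4 - 2*t**3 + 6*t**2 - 18*t - 27)) dt.
Step 2. Substitute u = t**2 + 5, turning ∫(4*t/((t**2 + 5)**2 + 4)) dt into ∫(2/(u**2 + 4)) du: now ∫(-4*t*cos(t)) dt + ∫((8*t**3 - 4*t**2 + 64*t - 84)/(t**4 - 2*t**3 + 6*t**2 - 18*t - 27)) dt + ∫(2/(u**2 + 4)) du.
Step 3. Evaluate the standard form: now atan(u/2) + ∫(-4*t*cos(t)) dt + ∫((8*t**3 - 4*t**2 + 64*t - 84)/(t**4 - 2*t**3 + 6*t**2 - 18*t - 27)) dt.
Step 4. Substitute back u = t**2 + 5: now atan(t**2/2 + 5/2) + ∫(-4*t*cos(t)) dt + ∫((8*t**3 - 4*t**2 + 64*t - 84)/(t**4 - 2*t**3 + 6*t**2 - 18*t - 27)) dt.
Step 5. Integrate ∫(-4*t*cos(t)) dt by parts with u = t, dv = (-4*cos(t)) dt, so v = -4*sin(t): now -4*t*sin(t) + atan(t**2/2 + 5/2) + ∫((8*t**3 - 4*t**2 + 64*t - 84)/(t**4 - 2*t**3 + 6*t**2 - 18*t - 27)) dt + ∫(4*sin(t)) dt.
Step 6. Evaluate the standard form: now -4*t*sin(t) - 4*cos(t) + atan(t**2/2 + 5/2) + ∫((8*t**3 - 4*t**2 + 64*t - 84)/(t**4 - 2*t**3 + 6*t**2 - 18*t - 27)) dt.
Step 7. Decompose ∫((8*t**3 - 4*t**2 + 64*t - 84)/(t**4 - 2*t**3 + 6*t**2 - 18*t - 27)) dt by partial fractions, (8*t**3 - 4*t**2 + 64*t - 84)/(t**4 - 2*t**3 + 6*t**2 - 18*t - 27) = 4/(t**2 + 9) + 4/(t + 1) + 4/(t - 3): now -4*t*sin(t) - 4*cos(t) + atan(t**2/2 + 5/2) + ∫(4/(t - 3)) dt + ∫(4/(t + 1)) dt + ∫(4/(t**2 + 9)) dt.
Step 8. Evaluate the standard form [assuming t > -1]: now -4*t*sin(t) + 4*log(t + 1) - 4*cos(t) + atan(t**2/2 + 5/2) + ∫(4/(t - 3)) dt + ∫(4/(t**2 + 9)) dt.
Step 9. Evaluate the standard form [assuming t > 3]: now -4*t*sin(t) + 4*log(t - 3) + 4*log(t + 1) - 4*cos(t) + atan(t**2/2 + 5/2) + ∫(4/(t**2 + 9)) dt.
Step 10. Evaluate the standard form: now -4*t*sin(t) + 4*log(t - 3) + 4*log(t + 1) - 4*cos(t) + 4*atan(t/3)/3 + atan(t**2/2 + 5/2).
Answer: -4*t*sin(t) + 4*log(t - 3) + 4*log(t + 1) - 4*cos(t) + 4*atan(t/3)/3 + atan(t**2/2 + 5/2).


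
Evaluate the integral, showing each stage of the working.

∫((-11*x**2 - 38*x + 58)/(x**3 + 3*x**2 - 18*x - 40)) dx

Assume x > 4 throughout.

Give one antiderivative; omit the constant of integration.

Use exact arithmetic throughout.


Step 1. Decompose ∫((-11*x**2 - 38*x + 58)/(x**3 + 3*x**2 - 18*x - 40)) dx by partial fractions, (-11*x**2 - 38*x + 58)/(x**3 + 3*x**2 - 18*x - 40) = -1/(x + 5) - 5/(x + 2) - 5/(x - 4): now ∫(-5/(x - 4)) dx + ∫(-5/(x + 2)) dx + ∫(-1/(x + 5)) dx.
Step 2. Evaluate the standard form [assuming x > -5]: now -log(x + 5) + ∫(-5/(x - 4)) dx + ∫(-5/(x + 2)) dx.
Step 3. Evaluate the standard form [assuming x > -2]: now -5*log(x + 2) - log(x + 5) + ∫(-5/(x - 4)) dx.
Step 4. Evaluate the standard form [assuming x > 4]: now -5*log(x - 4) - 5*log(x + 2) - log(x + 5).
Answer: -5*log(x - 4) - 5*log(x + 2) - log(x + 5).


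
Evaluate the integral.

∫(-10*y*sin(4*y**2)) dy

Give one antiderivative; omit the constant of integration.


Answer: 5*cos(4*y**2)/4.


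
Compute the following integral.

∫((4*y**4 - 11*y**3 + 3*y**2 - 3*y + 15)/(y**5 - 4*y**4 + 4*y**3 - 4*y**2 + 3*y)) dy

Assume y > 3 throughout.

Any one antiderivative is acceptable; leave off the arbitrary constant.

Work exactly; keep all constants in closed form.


Answer: 5*log(y) + log(y - 3) - 2*log(y - 1) + 4*atan(y).


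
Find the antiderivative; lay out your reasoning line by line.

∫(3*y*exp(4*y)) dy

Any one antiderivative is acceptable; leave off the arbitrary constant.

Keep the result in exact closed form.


Step 1. Integrate ∫(3*y*exp(4*y)) dy by parts with u = y, dv = (3*exp(4*y)) dy, so v = 3*exp(4*y)/4: now 3*y*exp(4*y)/4 + ∫(-3*exp(4*y)/4) dy.
Step 2. Evaluate the standard form: now 3*y*exp(4*y)/4 - 3*exp(4*y)/16.
Answer: 3*y*exp(4*y)/4 - 3*exp(4*y)/16.


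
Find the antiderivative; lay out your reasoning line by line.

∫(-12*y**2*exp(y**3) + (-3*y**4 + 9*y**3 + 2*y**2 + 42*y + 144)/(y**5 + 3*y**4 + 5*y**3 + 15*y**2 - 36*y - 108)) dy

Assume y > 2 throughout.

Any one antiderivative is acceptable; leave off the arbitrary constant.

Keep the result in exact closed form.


Step 1. Rewrite: now ∫(-12*y**2*exp(y**3)) dy + ∫((-3*y**4 + 9*y**3 + 2*y**2 + 42*y + 144)/(y**5 + 3*y**4 + 5*y**3 + 15*y**2 - 36*y - 108)) dy.
Step 2. Substitute u = y**3, turning ∫(-12*y**2*exp(y**3)) dy into ∫(-4*exp(u)) du: now ∫((-3*y**4 + 9*y**3 + 2*y**2 + 42*y + 144)/(y**5 + 3*y**4 + 5*y**3 + 15*y**2 - 36*y - 108)) dy + ∫(-4*exp(u)) du.
Step 3. Evaluate the standard form: now -4*exp(u) + ∫((-3*y**4 + 9*y**3 + 2*y**2 + 42*y + 144)/(y**5 + 3*y**4 + 5*y**3 + 15*y**2 - 36*y - 108)) dy.
Step 4. Substitute back u = y**3: now -4*exp(y**3) + ∫((-3*y**4 + 9*y**3 + 2*y**2 + 42*y + 144)/(y**5 + 3*y**4 + 5*y**3 + 15*y**2 - 36*y - 108)) dy.
Step 5. Decompose ∫((-3*y**4 + 9*y**3 + 2*y**2 + 42*y + 144)/(y**5 + 3*y**4 + 5*y**3 + 15*y**2 - 36*y - 108)) dy by partial fractions, (-3*y**4 + 9*y**3 + 2*y**2 + 42*y + 144)/(y**5 + 3*y**4 + 5*y**3 + 15*y**2 - 36*y - 108) = 3/(y**2 + 9) - 5/(y + 3) + 1/(y + 2) + 1/(y - 2): now -4*exp(y**3) + ∫(1/(y - 2)) dy + ∫(1/(y + 2)) dy + ∫(-5/(y + 3)) dy + ∫(3/(y**2 + 9)) dy.
Step 6. Evaluate the standard form [assuming y > -3]: now -4*exp(y**3) - 5*log(y + 3) + ∫(1/(y - 2)) dy + ∫(1/(y + 2)) dy + ∫(3/(y**2 + 9)) dy.
Step 7. Evaluate the standard form [assuming y > -2]: now -4*exp(y**3) + log(y + 2) - 5*log(y + 3) + ∫(1/(y - 2)) dy + ∫(3/(y**2 + 9)) dy.
Step 8. Evaluate the standard form [assuming y > 2]: now -4*exp(y**3) + log(y - 2) + log(y + 2) - 5*log(y + 3) + ∫(3/(y**2 + 9)) dy.
Step 9. Evaluate the standard form: now -4*exp(y**3) + log(y - 2) + log(y + 2) - 5*log(y + 3) + atan(y/3).
Answer: -4*exp(y**3) + log(y - 2) + log(y + 2) - 5*log(y + 3) + atan(y/3).


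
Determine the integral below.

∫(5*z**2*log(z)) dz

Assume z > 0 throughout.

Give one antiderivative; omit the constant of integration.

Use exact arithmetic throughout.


Answer: 5*z**3*log(z)/3 - 5*z**3/9.


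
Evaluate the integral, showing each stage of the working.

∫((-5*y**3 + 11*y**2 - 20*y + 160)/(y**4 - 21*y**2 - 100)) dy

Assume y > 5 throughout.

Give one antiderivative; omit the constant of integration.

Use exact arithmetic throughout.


Step 1. Decompose ∫((-5*y**3 + 11*y**2 - 20*y + 160)/(y**4 - 21*y**2 - 100)) dy by partial fractions, (-5*y**3 + 11*y**2 - 20*y + 160)/(y**4 - 21*y**2 - 100) = -4/(y**2 + 4) - 4/(y + 5) - 1/(y - 5): now ∫(-1/(y - 5)) dy + ∫(-4/(y + 5)) dy + ∫(-4/(y**2 + 4)) dy.
Step 2. Evaluate the standard form [assuming y > -5]: now -4*log(y + 5) + ∫(-1/(y - 5)) dy + ∫(-4/(y**2 + 4)) dy.
Step 3. Evaluate the standard form [assuming y > 5]: now -log(y - 5) - 4*log(y + 5) + ∫(-4/(y**2 + 4)) dy.
Step 4. Evaluate the standard form: now -log(y - 5) - 4*log(y + 5) - 2*atan(y/2).
Answer: -log(y - 5) - 4*log(y + 5) - 2*atan(y/2).


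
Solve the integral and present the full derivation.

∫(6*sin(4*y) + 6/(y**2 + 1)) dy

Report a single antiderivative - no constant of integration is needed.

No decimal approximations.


Step 1. Rewrite: now ∫(6/(y**2 + 1)) dy + ∫(6*sin(4*y)) dy.
Step 2. Evaluate the standard form: now 6*atan(y) + ∫(6*sin(4*y)) dy.
Step 3. Evaluate the standard form: now -3*cos(4*y)/2 + 6*atan(y).
Answer: -3*cos(4*y)/2 + 6*atan(y).


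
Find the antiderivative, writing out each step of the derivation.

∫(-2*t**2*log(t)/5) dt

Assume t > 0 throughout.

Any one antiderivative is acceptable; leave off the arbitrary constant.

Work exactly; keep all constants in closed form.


Step 1. Integrate ∫(-2*t**2*log(t)/5) dt by parts with u = log(t), dv = (-2*t**2/5) dt, so v = -2*t**3/15 [assuming t > 0]: now -2*t**3*log(t)/15 + ∫(2*t**2/15) dt.
Step 2. Evaluate the standard form: now -2*t**3*log(t)/15 + 2*t**3/45.
Answer: -2*t**3*log(t)/15 + 2*t**3/45.


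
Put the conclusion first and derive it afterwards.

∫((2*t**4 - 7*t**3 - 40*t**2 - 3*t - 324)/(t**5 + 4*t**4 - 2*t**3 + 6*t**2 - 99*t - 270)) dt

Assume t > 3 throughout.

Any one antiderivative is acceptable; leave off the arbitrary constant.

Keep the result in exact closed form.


The answer is -log(t - 3) + 2*log(t + 2) + log(t + 5) - atan(t/3).
Step 1. Decompose ∫((2*t**4 - 7*t**3 - 40*t**2 - 3*t - 324)/(t**5 + 4*t**4 - 2*t**3 + 6*t**2 - 99*t - 270)) dt by partial fractions, (2*t**4 - 7*t**3 - 40*t**2 - 3*t - 324)/(t**5 + 4*t**4 - 2*t**3 + 6*t**2 - 99*t - 270) = -3/(t**2 + 9) + 1/(t + 5) + 2/(t + 2) - 1/(t - 3): now ∫(-1/(t - 3)) dt + ∫(2/(t + 2)) dt + ∫(1/(t + 5)) dt + ∫(-3/(t**2 + 9)) dt.
Step 2. Evaluate the standard form [assuming t > 3]: now -log(t - 3) + ∫(2/(t + 2)) dt + ∫(1/(t + 5)) dt + ∫(-3/(t**2 + 9)) dt.
Step 3. Evaluate the standard form [assuming t > -5]: now -log(t - 3) + log(t + 5) + ∫(2/(t + 2)) dt + ∫(-3/(t**2 + 9)) dt.
Step 4. Evaluate the standard form [assuming t > -2]: now -log(t - 3) + 2*log(t + 2) + log(t + 5) + ∫(-3/(t**2 + 9)) dt.
Step 5. Evaluate the standard form: now -log(t - 3) + 2*log(t + 2) + log(t + 5) - atan(t/3).
Answer: -log(t - 3) + 2*log(t + 2) + log(t + 5) - atan(t/3).


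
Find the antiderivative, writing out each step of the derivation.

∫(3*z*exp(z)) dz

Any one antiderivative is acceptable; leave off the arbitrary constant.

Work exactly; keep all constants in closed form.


Step 1. Integrate ∫(3*z*exp(z)) dz by parts with u = z, dv = (3*exp(z)) dz, so v = 3*exp(z): now 3*z*exp(z) + ∫(-3*exp(z)) dz.
Step 2. Evaluate the standard form: now 3*z*exp(z) - 3*exp(z).
Answer: 3*z*exp(z) - 3*exp(z).


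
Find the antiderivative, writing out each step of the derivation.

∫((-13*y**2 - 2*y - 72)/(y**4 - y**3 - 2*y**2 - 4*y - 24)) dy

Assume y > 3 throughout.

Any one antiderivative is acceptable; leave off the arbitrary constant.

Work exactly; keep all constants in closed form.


Step 1. Decompose ∫((-13*y**2 - 2*y - 72)/(y**4 - y**3 - 2*y**2 - 4*y - 24)) dy by partial fractions, (-13*y**2 - 2*y - 72)/(y**4 - y**3 - 2*y**2 - 4*y - 24) = 2/(y**2 + 4) + 3/(y + 2) - 3/(y - 3): now ∫(-3/(y - 3)) dy + ∫(3/(y + 2)) dy + ∫(2/(y**2 + 4)) dy.
Step 2. Evaluate the standard form [assuming y > 3]: now -3*log(y - 3) + ∫(3/(y + 2)) dy + ∫(2/(y**2 + 4)) dy.
Step 3. Evaluate the standard form [assuming y > -2]: now -3*log(y - 3) + 3*log(y + 2) + ∫(2/(y**2 + 4)) dy.
Step 4. Evaluate the standard form: now -3*log(y - 3) + 3*log(y + 2) + atan(y/2).
Answer: -3*log(y - 3) + 3*log(y + 2) + atan(y/2).


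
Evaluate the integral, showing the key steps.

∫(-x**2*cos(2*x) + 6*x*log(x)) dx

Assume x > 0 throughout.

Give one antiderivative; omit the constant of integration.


Step 1. Rewrite: now ∫(6*x*log(x)) dx + ∫(-x**2*cos(2*x)) dx.
Step 2. Integrate ∫(6*x*log(x)) dx by parts with u = log(x), dv = (6*x) dx, so v = 3*x**2 [assuming x > 0]: now 3*x**2*log(x) + ∫(-3*x) dx + ∫(-x**2*cos(2*x)) dx.
Step 3. Evaluate the standard form: now 3*x**2*log(x) - 3*x**2/2 + ∫(-x**2*cos(2*x)) dx.
Step 4. Integrate ∫(-x**2*cos(2*x)) dx by parts with u = x**2, dv = (-cos(2*x)) dx, so v = -sin(2*x)/2: now 3*x**2*log(x) - x**2*sin(2*x)/2 - 3*x**2/2 + ∫(x*sin(2*x)) dx.
Step 5. Integrate ∫(x*sin(2*x)) dx by parts with u = x, dv = (sin(2*x)) dx, so v = -cos(2*x)/2: now 3*x**2*log(x) - x**2*sin(2*x)/2 - 3*x**2/2 - x*cos(2*x)/2 + ∫(cos(2*x)/2) dx.
Step 6. Evaluate the standard form: now 3*x**2*log(x) - x**2*sin(2*x)/2 - 3*x**2/2 - x*cos(2*x)/2 + sin(2*x)/4.
Answer: 3*x**2*log(x) - x**2*sin(2*x)/2 - 3*x**2/2 - x*cos(2*x)/2 + sin(2*x)/4.


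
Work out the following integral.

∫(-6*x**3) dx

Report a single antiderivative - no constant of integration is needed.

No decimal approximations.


Answer: -3*x**4/2.


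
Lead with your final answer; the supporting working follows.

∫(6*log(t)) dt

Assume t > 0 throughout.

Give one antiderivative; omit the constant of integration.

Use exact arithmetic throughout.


The answer is 6*t*log(t) - 6*t.
Step 1. Integrate ∫(6*log(t)) dt by parts with u = log(t), dv = (6) dt, so v = 6*t [assuming t > 0]: now 6*t*log(t) + ∫(-6) dt.
Step 2. Evaluate the standard form: now 6*t*log(t) - 6*t.
Answer: 6*t*log(t) - 6*t.


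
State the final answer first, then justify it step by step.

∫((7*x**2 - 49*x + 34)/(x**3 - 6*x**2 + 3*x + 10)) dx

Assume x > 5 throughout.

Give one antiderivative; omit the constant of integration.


The answer is -2*log(x - 5) + 4*log(x - 2) + 5*log(x + 1).
Step 1. Decompose ∫((7*x**2 - 49*x + 34)/(x**3 - 6*x**2 + 3*x + 10)) dx by partial fractions, (7*x**2 - 49*x + 34)/(x**3 - 6*x**2 + 3*x + 10) = 5/(x + 1) + 4/(x - 2) - 2/(x - 5): now ∫(-2/(x - 5)) dx + ∫(4/(x - 2)) dx + ∫(5/(x + 1)) dx.
Step 2. Evaluate the standard form [assuming x > 2]: now 4*log(x - 2) + ∫(-2/(x - 5)) dx + ∫(5/(x + 1)) dx.
Step 3. Evaluate the standard form [assuming x > -1]: now 4*log(x - 2) + 5*log(x + 1) + ∫(-2/(x - 5)) dx.
Step 4. Evaluate the standard form [assuming x > 5]: now -2*log(x - 5) + 4*log(x - 2) + 5*log(x + 1).
Answer: -2*log(x - 5) + 4*log(x - 2) + 5*log(x + 1).


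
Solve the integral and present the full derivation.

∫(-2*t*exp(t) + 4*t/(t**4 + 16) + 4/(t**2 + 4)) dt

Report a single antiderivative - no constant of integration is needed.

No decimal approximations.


Step 1. Rewrite: now ∫(4*t/(t**4 + 16)) dt + ∫(-2*t*exp(t)) dt + ∫(4/(t**2 + 4)) dt.
Step 2. Evaluate the standard form: now 2*atan(t/2) + ∫(4*t/(t**4 + 16)) dt + ∫(-2*t*exp(t)) dt.
Step 3. Integrate ∫(-2*t*exp(t)) dt by parts with u = t, dv = (-2*exp(t)) dt, so v = -2*exp(t): now -2*t*exp(t) + 2*atan(t/2) + ∫(4*t/(t**4 + 16)) dt + ∫(2*exp(t)) dt.
Step 4. Evaluate the standard form: now -2*t*exp(t) + 2*exp(t) + 2*atan(t/2) + ∫(4*t/(t**4 + 16)) dt.
Step 5. Substitute u = t**2, turning ∫(4*t/(t**4 + 16)) dt into ∫(2/(u**2 + 16)) du: now -2*t*exp(t) + 2*exp(t) + 2*atan(t/2) + ∫(2/(u**2 + 16)) du.
Step 6. Evaluate the standard form: now -2*t*exp(t) + 2*exp(t) + 2*atan(t/2) + atan(u/4)/2.
Step 7. Substitute back u = t**2: now -2*t*exp(t) + 2*exp(t) + 2*atan(t/2) + atan(t**2/4)/2.
Answer: -2*t*exp(t) + 2*exp(t) + 2*atan(t/2) + atan(t**2/4)/2.


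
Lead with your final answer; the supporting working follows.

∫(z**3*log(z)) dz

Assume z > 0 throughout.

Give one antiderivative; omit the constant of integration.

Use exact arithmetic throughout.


The answer is z**4*log(z)/4 - z**4/16.
Step 1. Integrate ∫(z**3*log(z)) dz by parts with u = log(z), dv = (z**3) dz, so v = z**4/4 [assuming z > 0]: now z**4*log(z)/4 + ∫(-z**3/4) dz.
Step 2. Evaluate the standard form: now z**4*log(z)/4 - z**4/16.
Answer: z**4*log(z)/4 - z**4/16.


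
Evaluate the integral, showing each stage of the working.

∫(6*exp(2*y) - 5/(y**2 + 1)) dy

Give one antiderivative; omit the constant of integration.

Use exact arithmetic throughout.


Step 1. Rewrite: now ∫(-5/(y**2 + 1)) dy + ∫(6*exp(2*y)) dy.
Step 2. Evaluate the standard form: now -5*atan(y) + ∫(6*exp(2*y)) dy.
Step 3. Evaluate the standard form: now 3*exp(2*y) - 5*atan(y).
Answer: 3*exp(2*y) - 5*atan(y).


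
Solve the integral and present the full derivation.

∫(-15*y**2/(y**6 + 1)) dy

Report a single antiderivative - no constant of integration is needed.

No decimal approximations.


Step 1. Substitute u = y**3, turning ∫(-15*y**2/(y**6 + 1)) dy into ∫(-5/(u**2 + 1)) du: now ∫(-5/(u**2 + 1)) du.
Step 2. Evaluate the standard form: now -5*atan(u).
Step 3. Substitute back u = y**3: now -5*atan(y**3).
Answer: -5*atan(y**3).


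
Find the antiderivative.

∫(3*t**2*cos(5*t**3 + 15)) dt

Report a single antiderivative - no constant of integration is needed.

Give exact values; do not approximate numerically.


Answer: sin(5*t**3 + 15)/5.


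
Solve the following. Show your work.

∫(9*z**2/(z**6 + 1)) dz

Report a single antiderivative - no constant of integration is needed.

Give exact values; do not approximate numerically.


Step 1. Substitute u = z**3, turning ∫(9*z**2/(z**6 + 1)) dz into ∫(3/(u**2 + 1)) du: now ∫(3/(u**2 + 1)) du.
Step 2. Evaluate the standard form: now 3*atan(u).
Step 3. Substitute back u = z**3: now 3*atan(z**3).
Answer: 3*atan(z**3).


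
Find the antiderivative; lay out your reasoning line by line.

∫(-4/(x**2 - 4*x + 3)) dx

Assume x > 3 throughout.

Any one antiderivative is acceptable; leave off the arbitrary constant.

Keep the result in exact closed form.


Step 1. Decompose ∫(-4/(x**2 - 4*x + 3)) dx by partial fractions, -4/(x**2 - 4*x + 3) = 2/(x - 1) - 2/(x - 3): now ∫(-2/(x - 3)) dx + ∫(2/(x - 1)) dx.
Step 2. Evaluate the standard form [assuming x > 3]: now -2*log(x - 3) + ∫(2/(x - 1)) dx.
Step 3. Evaluate the standard form [assuming x > 1]: now -2*log(x - 3) + 2*log(x - 1).
Answer: -2*log(x - 3) + 2*log(x - 1).


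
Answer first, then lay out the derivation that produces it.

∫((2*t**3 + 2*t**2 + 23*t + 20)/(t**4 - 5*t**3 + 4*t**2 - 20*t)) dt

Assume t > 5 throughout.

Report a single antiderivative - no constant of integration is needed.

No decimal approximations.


The answer is -log(t) + 3*log(t - 5) - 3*atan(t/2)/2.
Step 1. Decompose ∫((2*t**3 + 2*t**2 + 23*t + 20)/(t**4 - 5*t**3 + 4*t**2 - 20*t)) dt by partial fractions, (2*t**3 + 2*t**2 + 23*t + 20)/(t**4 - 5*t**3 + 4*t**2 - 20*t) = -3/(t**2 + 4) + 3/(t - 5) - 1/t: now ∫(-1/t) dt + ∫(3/(t - 5)) dt + ∫(-3/(t**2 + 4)) dt.
Step 2. Evaluate the standard form [assuming t > 0]: now -log(t) + ∫(3/(t - 5)) dt + ∫(-3/(t**2 + 4)) dt.
Step 3. Evaluate the standard form [assuming t > 5]: now -log(t) + 3*log(t - 5) + ∫(-3/(t**2 + 4)) dt.
Step 4. Evaluate the standard form: now -log(t) + 3*log(t - 5) - 3*atan(t/2)/2.
Answer: -log(t) + 3*log(t - 5) - 3*atan(t/2)/2.


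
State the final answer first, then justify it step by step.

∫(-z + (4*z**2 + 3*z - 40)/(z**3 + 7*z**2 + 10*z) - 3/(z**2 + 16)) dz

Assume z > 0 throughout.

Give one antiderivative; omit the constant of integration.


The answer is -z**2/2 - 4*log(z) + 5*log(z + 2) + 3*log(z + 5) - 3*atan(z/4)/4.
Step 1. Rewrite: now ∫(-z) dz + ∫((4*z**2 + 3*z - 40)/(z**3 + 7*z**2 + 10*z)) dz + ∫(-3/(z**2 + 16)) dz.
Step 2. Decompose ∫((4*z**2 + 3*z - 40)/(z**3 + 7*z**2 + 10*z)) dz by partial fractions, (4*z**2 + 3*z - 40)/(z**3 + 7*z**2 + 10*z) = 3/(z + 5) + 5/(z + 2) - 4/z: now ∫(-4/z) dz + ∫(-z) dz + ∫(5/(z + 2)) dz + ∫(3/(z + 5)) dz + ∫(-3/(z**2 + 16)) dz.
Step 3. Evaluate the standard form [assuming z > -2]: now 5*log(z + 2) + ∫(-4/z) dz + ∫(-z) dz + ∫(3/(z + 5)) dz + ∫(-3/(z**2 + 16)) dz.
Step 4. Evaluate the standard form [assuming z > -5]: now 5*log(z + 2) + 3*log(z + 5) + ∫(-4/z) dz + ∫(-z) dz + ∫(-3/(z**2 + 16)) dz.
Step 5. Evaluate the standard form [assuming z > 0]: now -4*log(z) + 5*log(z + 2) + 3*log(z + 5) + ∫(-z) dz + ∫(-3/(z**2 + 16)) dz.
Step 6. Evaluate the standard form: now -4*log(z) + 5*log(z + 2) + 3*log(z + 5) - 3*atan(z/4)/4 + ∫(-z) dz.
Step 7. Evaluate the standard form: now -z**2/2 - 4*log(z) + 5*log(z + 2) + 3*log(z + 5) - 3*atan(z/4)/4.
Answer: -z**2/2 - 4*log(z) + 5*log(z + 2) + 3*log(z + 5) - 3*atan(z/4)/4.


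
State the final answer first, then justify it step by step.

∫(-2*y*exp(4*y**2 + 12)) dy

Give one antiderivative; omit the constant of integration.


The answer is -exp(4*y**2 + 12)/4.
Step 1. Substitute u = y**2 + 3, turning ∫(-2*y*exp(4*y**2 + 12)) dy into ∫(-exp(4*u)) du: now ∫(-exp(4*u)) du.
Step 2. Evaluate the standard form: now -exp(4*u)/4.
Step 3. Substitute back u = y**2 + 3: now -exp(4*y**2 + 12)/4.
Answer: -exp(4*y**2 + 12)/4.


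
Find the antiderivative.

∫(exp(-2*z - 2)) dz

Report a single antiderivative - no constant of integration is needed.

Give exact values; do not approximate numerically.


Answer: -exp(-2*z - 2)/2.


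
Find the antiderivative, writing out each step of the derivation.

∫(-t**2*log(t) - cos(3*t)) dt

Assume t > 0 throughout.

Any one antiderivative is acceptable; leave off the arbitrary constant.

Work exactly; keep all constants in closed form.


Step 1. Rewrite: now ∫(-t**2*log(t)) dt + ∫(-cos(3*t)) dt.
Step 2. Integrate ∫(-t**2*log(t)) dt by parts with u = log(t), dv = (-t**2) dt, so v = -t**3/3 [assuming t > 0]: now -t**3*log(t)/3 + ∫(t**2/3) dt + ∫(-cos(3*t)) dt.
Step 3. Evaluate the standard form: now -t**3*log(t)/3 + t**3/9 + ∫(-cos(3*t)) dt.
Step 4. Evaluate the standard form: now -t**3*log(t)/3 + t**3/9 - sin(3*t)/3.
Answer: -t**3*log(t)/3 + t**3/9 - sin(3*t)/3.


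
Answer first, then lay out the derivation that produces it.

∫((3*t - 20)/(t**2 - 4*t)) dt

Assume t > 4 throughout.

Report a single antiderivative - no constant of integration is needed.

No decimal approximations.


The answer is 5*log(t) - 2*log(t - 4).
Step 1. Decompose ∫((3*t - 20)/(t**2 - 4*t)) dt by partial fractions, (3*t - 20)/(t**2 - 4*t) = -2/(t - 4) + 5/t: now ∫(5/t) dt + ∫(-2/(t - 4)) dt.
Step 2. Evaluate the standard form [assuming t > 0]: now 5*log(t) + ∫(-2/(t - 4)) dt.
Step 3. Evaluate the standard form [assuming t > 4]: now 5*log(t) - 2*log(t - 4).
Answer: 5*log(t) - 2*log(t - 4).


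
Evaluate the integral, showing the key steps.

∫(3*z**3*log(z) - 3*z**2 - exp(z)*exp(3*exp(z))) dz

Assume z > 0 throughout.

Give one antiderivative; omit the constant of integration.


Step 1. Rewrite: now ∫(-3*z**2) dz + ∫(3*z**3*log(z)) dz + ∫(-exp(z)*exp(3*exp(z))) dz.
Step 2. Evaluate the standard form: now -z**3 + ∫(3*z**3*log(z)) dz + ∫(-exp(z)*exp(3*exp(z))) dz.
Step 3. Integrate ∫(3*z**3*log(z)) dz by parts with u = log(z), dv = (3*z**3) dz, so v = 3*z**4/4 [assuming z > 0]: now 3*z**4*log(z)/4 - z**3 + ∫(-3*z**3/4) dz + ∫(-exp(z)*exp(3*exp(z))) dz.
Step 4. Evaluate the standard form: now 3*z**4*log(z)/4 - 3*z**4/16 - z**3 + ∫(-exp(z)*exp(3*exp(z))) dz.
Step 5. Substitute u = exp(z), turning ∫(-exp(z)*exp(3*exp(z))) dz into ∫(-exp(3*u)) du: now 3*z**4*log(z)/4 - 3*z**4/16 - z**3 + ∫(-exp(3*u)) du.
Step 6. Evaluate the standard form: now 3*z**4*log(z)/4 - 3*z**4/16 - z**3 - exp(3*u)/3.
Step 7. Substitute back u = exp(z): now 3*z**4*log(z)/4 - 3*z**4/16 - z**3 - exp(3*exp(z))/3.
Answer: 3*z**4*log(z)/4 - 3*z**4/16 - z**3 - exp(3*exp(z))/3.


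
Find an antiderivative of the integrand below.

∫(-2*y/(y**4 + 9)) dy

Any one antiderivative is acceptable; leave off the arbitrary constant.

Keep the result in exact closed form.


Answer: -atan(y**2/3)/3.


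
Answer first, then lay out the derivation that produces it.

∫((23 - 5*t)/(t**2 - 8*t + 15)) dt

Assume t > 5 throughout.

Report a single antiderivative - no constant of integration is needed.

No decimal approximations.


The answer is -log(t - 5) - 4*log(t - 3).
Step 1. Decompose ∫((23 - 5*t)/(t**2 - 8*t + 15)) dt by partial fractions, (23 - 5*t)/(t**2 - 8*t + 15) = -4/(t - 3) - 1/(t - 5): now ∫(-1/(t - 5)) dt + ∫(-4/(t - 3)) dt.
Step 2. Evaluate the standard form [assuming t > 3]: now -4*log(t - 3) + ∫(-1/(t - 5)) dt.
Step 3. Evaluate the standard form [assuming t > 5]: now -log(t - 5) - 4*log(t - 3).
Answer: -log(t - 5) - 4*log(t - 3).


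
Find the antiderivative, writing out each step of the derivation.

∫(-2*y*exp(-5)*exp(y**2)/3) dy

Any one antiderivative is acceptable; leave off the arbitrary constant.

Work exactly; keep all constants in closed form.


Step 1. Substitute u = y**2 - 5, turning ∫(-2*y*exp(-5)*exp(y**2)/3) dy into ∫(-exp(u)/3) du: now ∫(-exp(u)/3) du.
Step 2. Evaluate the standard form: now -exp(u)/3.
Step 3. Substitute back u = y**2 - 5: now -exp(y**2 - 5)/3.
Answer: -exp(y**2 - 5)/3.


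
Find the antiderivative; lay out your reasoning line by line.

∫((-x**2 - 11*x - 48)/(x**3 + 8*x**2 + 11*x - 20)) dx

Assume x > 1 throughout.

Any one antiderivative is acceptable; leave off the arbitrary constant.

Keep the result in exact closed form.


Step 1. Decompose ∫((-x**2 - 11*x - 48)/(x**3 + 8*x**2 + 11*x - 20)) dx by partial fractions, (-x**2 - 11*x - 48)/(x**3 + 8*x**2 + 11*x - 20) = -3/(x + 5) + 4/(x + 4) - 2/(x - 1): now ∫(-2/(x - 1)) dx + ∫(4/(x + 4)) dx + ∫(-3/(x + 5)) dx.
Step 2. Evaluate the standard form [assuming x > -4]: now 4*log(x + 4) + ∫(-2/(x - 1)) dx + ∫(-3/(x + 5)) dx.
Step 3. Evaluate the standard form [assuming x > -5]: now 4*log(x + 4) - 3*log(x + 5) + ∫(-2/(x - 1)) dx.
Step 4. Evaluate the standard form [assuming x > 1]: now -2*log(x - 1) + 4*log(x + 4) - 3*log(x + 5).
Answer: -2*log(x - 1) + 4*log(x + 4) - 3*log(x + 5).


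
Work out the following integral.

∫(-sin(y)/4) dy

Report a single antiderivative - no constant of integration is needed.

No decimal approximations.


Answer: cos(y)/4.


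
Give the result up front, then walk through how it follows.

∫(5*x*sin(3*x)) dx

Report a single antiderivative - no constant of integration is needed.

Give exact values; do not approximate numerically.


The answer is -5*x*cos(3*x)/3 + 5*sin(3*x)/9.
Step 1. Integrate ∫(5*x*sin(3*x)) dx by parts with u = x, dv = (5*sin(3*x)) dx, so v = -5*cos(3*x)/3: now -5*x*cos(3*x)/3 + ∫(5*cos(3*x)/3) dx.
Step 2. Evaluate the standard form: now -5*x*cos(3*x)/3 + 5*sin(3*x)/9.
Answer: -5*x*cos(3*x)/3 + 5*sin(3*x)/9.


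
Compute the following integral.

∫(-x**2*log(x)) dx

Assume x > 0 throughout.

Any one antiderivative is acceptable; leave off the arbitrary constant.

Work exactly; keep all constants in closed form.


Answer: -x**3*log(x)/3 + x**3/9.


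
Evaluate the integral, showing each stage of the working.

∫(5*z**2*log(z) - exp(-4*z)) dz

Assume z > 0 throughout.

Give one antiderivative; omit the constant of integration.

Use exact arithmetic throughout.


Step 1. Rewrite: now ∫(5*z**2*log(z)) dz + ∫(-exp(-4*z)) dz.
Step 2. Evaluate the standard form: now ∫(5*z**2*log(z)) dz + exp(-4*z)/4.
Step 3. Integrate ∫(5*z**2*log(z)) dz by parts with u = log(z), dv = (5*z**2) dz, so v = 5*z**3/3 [assuming z > 0]: now 5*z**3*log(z)/3 + ∫(-5*z**2/3) dz + exp(-4*z)/4.
Step 4. Evaluate the standard form: now 5*z**3*log(z)/3 - 5*z**3/9 + exp(-4*z)/4.
Answer: 5*z**3*log(z)/3 - 5*z**3/9 + exp(-4*z)/4.


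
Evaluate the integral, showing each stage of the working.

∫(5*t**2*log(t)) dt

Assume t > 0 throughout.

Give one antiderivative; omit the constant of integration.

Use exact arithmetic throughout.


Step 1. Integrate ∫(5*t**2*log(t)) dt by parts with u = log(t), dv = (5*t**2) dt, so v = 5*t**3/3 [assuming t > 0]: now 5*t**3*log(t)/3 + ∫(-5*t**2/3) dt.
Step 2. Evaluate the standard form: now 5*t**3*log(t)/3 - 5*t**3/9.
Answer: 5*t**3*log(t)/3 - 5*t**3/9.


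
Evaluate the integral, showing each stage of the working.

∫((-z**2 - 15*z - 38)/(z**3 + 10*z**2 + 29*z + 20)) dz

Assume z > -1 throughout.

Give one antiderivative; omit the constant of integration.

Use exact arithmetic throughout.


Step 1. Decompose ∫((-z**2 - 15*z - 38)/(z**3 + 10*z**2 + 29*z + 20)) dz by partial fractions, (-z**2 - 15*z - 38)/(z**3 + 10*z**2 + 29*z + 20) = 3/(z + 5) - 2/(z + 4) - 2/(z + 1): now ∫(-2/(z + 1)) dz + ∫(-2/(z + 4)) dz + ∫(3/(z + 5)) dz.
Step 2. Evaluate the standard form [assuming z > -4]: now -2*log(z + 4) + ∫(-2/(z + 1)) dz + ∫(3/(z + 5)) dz.
Step 3. Evaluate the standard form [assuming z > -1]: now -2*log(z + 1) - 2*log(z + 4) + ∫(3/(z + 5)) dz.
Step 4. Evaluate the standard form [assuming z > -5]: now -2*log(z + 1) - 2*log(z + 4) + 3*log(z + 5).
Answer: -2*log(z + 1) - 2*log(z + 4) + 3*log(z + 5).


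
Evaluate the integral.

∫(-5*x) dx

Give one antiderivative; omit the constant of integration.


Answer: -5*x**2/2.


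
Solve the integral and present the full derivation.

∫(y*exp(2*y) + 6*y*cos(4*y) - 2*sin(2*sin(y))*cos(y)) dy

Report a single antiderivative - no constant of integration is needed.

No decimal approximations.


Step 1. Rewrite: now ∫(y*exp(2*y)) dy + ∫(6*y*cos(4*y)) dy + ∫(-2*sin(2*sin(y))*cos(y)) dy.
Step 2. Integrate ∫(y*exp(2*y)) dy by parts with u = y, dv = (exp(2*y)) dy, so v = exp(2*y)/2: now y*exp(2*y)/2 + ∫(6*y*cos(4*y)) dy + ∫(-2*sin(2*sin(y))*cos(y)) dy + ∫(-exp(2*y)/2) dy.
Step 3. Evaluate the standard form: now y*exp(2*y)/2 - exp(2*y)/4 + ∫(6*y*cos(4*y)) dy + ∫(-2*sin(2*sin(y))*cos(y)) dy.
Step 4. Substitute u = sin(y), turning ∫(-2*sin(2*sin(y))*cos(y)) dy into ∫(-2*sin(2*u)) du: now y*exp(2*y)/2 - exp(2*y)/4 + ∫(6*y*cos(4*y)) dy + ∫(-2*sin(2*u)) du.
Step 5. Evaluate the standard form: now y*exp(2*y)/2 - exp(2*y)/4 + cos(2*u) + ∫(6*y*cos(4*y)) dy.
Step 6. Substitute back u = sin(y): now y*exp(2*y)/2 - exp(2*y)/4 + cos(2*sin(y)) + ∫(6*y*cos(4*y)) dy.
Step 7. Integrate ∫(6*y*cos(4*y)) dy by parts with u = y, dv = (6*cos(4*y)) dy, so v = 3*sin(4*y)/2: now y*exp(2*y)/2 + 3*y*sin(4*y)/2 - exp(2*y)/4 + cos(2*sin(y)) + ∫(-3*sin(4*y)/2) dy.
Step 8. Evaluate the standard form: now y*exp(2*y)/2 + 3*y*sin(4*y)/2 - exp(2*y)/4 + 3*cos(4*y)/8 + cos(2*sin(y)).
Answer: y*exp(2*y)/2 + 3*y*sin(4*y)/2 - exp(2*y)/4 + 3*cos(4*y)/8 + cos(2*sin(y)).


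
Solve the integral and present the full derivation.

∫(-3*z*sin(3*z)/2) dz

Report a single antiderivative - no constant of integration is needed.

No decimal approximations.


Step 1. Integrate ∫(-3*z*sin(3*z)/2) dz by parts with u = z, dv = (-3*sin(3*z)/2) dz, so v = cos(3*z)/2: now z*cos(3*z)/2 + ∫(-cos(3*z)/2) dz.
Step 2. Evaluate the standard form: now z*cos(3*z)/2 - sin(3*z)/6.
Answer: z*cos(3*z)/2 - sin(3*z)/6.
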